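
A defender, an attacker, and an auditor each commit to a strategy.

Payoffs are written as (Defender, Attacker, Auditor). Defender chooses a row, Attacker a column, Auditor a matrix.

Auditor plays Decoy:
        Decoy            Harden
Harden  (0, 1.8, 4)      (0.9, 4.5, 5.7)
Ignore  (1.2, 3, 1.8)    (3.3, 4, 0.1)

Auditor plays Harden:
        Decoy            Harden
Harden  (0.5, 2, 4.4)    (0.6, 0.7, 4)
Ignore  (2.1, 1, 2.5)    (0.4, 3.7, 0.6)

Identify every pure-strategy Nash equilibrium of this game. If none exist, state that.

(Harden, Decoy, Decoy): Defender can switch to Ignore (0 → 1.2). Not NE.
(Harden, Decoy, Harden): Defender can switch to Ignore (0.5 → 2.1). Not NE.
(Harden, Harden, Decoy): Defender can switch to Ignore (0.9 → 3.3). Not NE.
(Harden, Harden, Harden): Attacker can switch to Decoy (0.7 → 2). Not NE.
(Ignore, Decoy, Decoy): Attacker can switch to Harden (3 → 4). Not NE.
(Ignore, Decoy, Harden): Attacker can switch to Harden (1 → 3.7). Not NE.
(Ignore, Harden, Decoy): Auditor can switch to Harden (0.1 → 0.6). Not NE.
(Ignore, Harden, Harden): Defender can switch to Harden (0.4 → 0.6). Not NE.

This game has no pure Nash equilibrium.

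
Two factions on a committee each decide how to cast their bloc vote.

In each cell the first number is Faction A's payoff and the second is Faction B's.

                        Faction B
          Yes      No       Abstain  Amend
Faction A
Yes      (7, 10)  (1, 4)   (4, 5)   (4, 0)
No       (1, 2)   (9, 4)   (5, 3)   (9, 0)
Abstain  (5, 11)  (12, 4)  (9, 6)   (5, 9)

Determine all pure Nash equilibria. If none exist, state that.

Faction A against Yes: payoffs 7, 1, 5 → best response Yes.
Faction A against No: payoffs 1, 9, 12 → best response Abstain.
Faction A against Abstain: payoffs 4, 5, 9 → best response Abstain.
Faction A against Amend: payoffs 4, 9, 5 → best response No.
Faction B against Yes: payoffs 10, 4, 5, 0 → best response Yes.
Faction B against No: payoffs 2, 4, 3, 0 → best response No.
Faction B against Abstain: payoffs 11, 4, 6, 9 → best response Yes.
Mutual best responses: (Yes, Yes).

The unique pure-strategy Nash equilibrium is (Yes, Yes).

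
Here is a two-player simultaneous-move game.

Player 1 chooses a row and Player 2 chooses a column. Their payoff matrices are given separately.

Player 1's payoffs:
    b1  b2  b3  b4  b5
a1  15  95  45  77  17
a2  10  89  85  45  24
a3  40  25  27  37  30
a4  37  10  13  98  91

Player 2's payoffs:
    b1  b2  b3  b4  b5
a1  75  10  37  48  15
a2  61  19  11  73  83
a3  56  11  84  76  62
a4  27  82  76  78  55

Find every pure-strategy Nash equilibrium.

none

For each player, find the best response to each opponent profile; mutual best responses are the pure NE.
Player 1 against b1: payoffs 15, 10, 40, 37 → best response a3.
Player 1 against b2: payoffs 95, 89, 25, 10 → best response a1.
Player 1 against b3: payoffs 45, 85, 27, 13 → best response a2.
Player 1 against b4: payoffs 77, 45, 37, 98 → best response a4.
Player 1 against b5: payoffs 17, 24, 30, 91 → best response a4.
Player 2 against a1: payoffs 75, 10, 37, 48, 15 → best response b1.
Player 2 against a2: payoffs 61, 19, 11, 73, 83 → best response b5.
Player 2 against a3: payoffs 56, 11, 84, 76, 62 → best response b3.
Player 2 against a4: payoffs 27, 82, 76, 78, 55 → best response b2.
No profile is a mutual best response for all players.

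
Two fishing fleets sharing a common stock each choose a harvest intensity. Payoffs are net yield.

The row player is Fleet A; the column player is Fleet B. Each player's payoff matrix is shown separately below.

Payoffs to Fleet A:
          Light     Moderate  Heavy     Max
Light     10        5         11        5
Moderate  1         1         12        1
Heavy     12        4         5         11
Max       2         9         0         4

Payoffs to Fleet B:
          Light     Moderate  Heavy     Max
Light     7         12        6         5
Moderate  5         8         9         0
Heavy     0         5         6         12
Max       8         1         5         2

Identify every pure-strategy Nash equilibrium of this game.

(Moderate, Heavy) and (Heavy, Max)

Fleet A against Light: payoffs 10, 1, 12, 2 → best response Heavy.
Fleet A against Moderate: payoffs 5, 1, 4, 9 → best response Max.
Fleet A against Heavy: payoffs 11, 12, 5, 0 → best response Moderate.
Fleet A against Max: payoffs 5, 1, 11, 4 → best response Heavy.
Fleet B against Light: payoffs 7, 12, 6, 5 → best response Moderate.
Fleet B against Moderate: payoffs 5, 8, 9, 0 → best response Heavy.
Fleet B against Heavy: payoffs 0, 5, 6, 12 → best response Max.
Fleet B against Max: payoffs 8, 1, 5, 2 → best response Light.
Mutual best responses: (Moderate, Heavy); (Heavy, Max).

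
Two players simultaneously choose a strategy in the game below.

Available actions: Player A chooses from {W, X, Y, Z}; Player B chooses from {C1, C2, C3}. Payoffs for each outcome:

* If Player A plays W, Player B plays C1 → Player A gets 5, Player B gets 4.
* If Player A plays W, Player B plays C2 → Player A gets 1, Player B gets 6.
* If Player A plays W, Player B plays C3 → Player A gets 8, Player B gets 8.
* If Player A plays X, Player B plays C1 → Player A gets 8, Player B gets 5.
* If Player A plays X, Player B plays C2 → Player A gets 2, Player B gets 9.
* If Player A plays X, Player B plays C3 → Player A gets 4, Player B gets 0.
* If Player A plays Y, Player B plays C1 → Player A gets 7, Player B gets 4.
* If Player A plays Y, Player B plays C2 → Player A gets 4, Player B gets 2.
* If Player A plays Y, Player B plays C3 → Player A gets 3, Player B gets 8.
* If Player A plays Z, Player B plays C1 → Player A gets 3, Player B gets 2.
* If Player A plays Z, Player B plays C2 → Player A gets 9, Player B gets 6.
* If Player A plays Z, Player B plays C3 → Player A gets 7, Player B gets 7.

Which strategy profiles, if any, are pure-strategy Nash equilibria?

(W, C3)

Player A against C1: payoffs 5, 8, 7, 3 → best response X.
Player A against C2: payoffs 1, 2, 4, 9 → best response Z.
Player A against C3: payoffs 8, 4, 3, 7 → best response W.
Player B against W: payoffs 4, 6, 8 → best response C3.
Player B against X: payoffs 5, 9, 0 → best response C2.
Player B against Y: payoffs 4, 2, 8 → best response C3.
Player B against Z: payoffs 2, 6, 7 → best response C3.
Mutual best responses: (W, C3).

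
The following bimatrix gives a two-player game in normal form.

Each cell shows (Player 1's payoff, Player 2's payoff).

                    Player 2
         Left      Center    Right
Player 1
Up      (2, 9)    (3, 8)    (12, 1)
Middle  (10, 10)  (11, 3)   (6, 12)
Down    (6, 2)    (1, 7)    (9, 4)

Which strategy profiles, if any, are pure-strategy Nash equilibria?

none

Player 1 against Left: payoffs 2, 10, 6 → best response Middle.
Player 1 against Center: payoffs 3, 11, 1 → best response Middle.
Player 1 against Right: payoffs 12, 6, 9 → best response Up.
Player 2 against Up: payoffs 9, 8, 1 → best response Left.
Player 2 against Middle: payoffs 10, 3, 12 → best response Right.
Player 2 against Down: payoffs 2, 7, 4 → best response Center.
No profile is a mutual best response for all players.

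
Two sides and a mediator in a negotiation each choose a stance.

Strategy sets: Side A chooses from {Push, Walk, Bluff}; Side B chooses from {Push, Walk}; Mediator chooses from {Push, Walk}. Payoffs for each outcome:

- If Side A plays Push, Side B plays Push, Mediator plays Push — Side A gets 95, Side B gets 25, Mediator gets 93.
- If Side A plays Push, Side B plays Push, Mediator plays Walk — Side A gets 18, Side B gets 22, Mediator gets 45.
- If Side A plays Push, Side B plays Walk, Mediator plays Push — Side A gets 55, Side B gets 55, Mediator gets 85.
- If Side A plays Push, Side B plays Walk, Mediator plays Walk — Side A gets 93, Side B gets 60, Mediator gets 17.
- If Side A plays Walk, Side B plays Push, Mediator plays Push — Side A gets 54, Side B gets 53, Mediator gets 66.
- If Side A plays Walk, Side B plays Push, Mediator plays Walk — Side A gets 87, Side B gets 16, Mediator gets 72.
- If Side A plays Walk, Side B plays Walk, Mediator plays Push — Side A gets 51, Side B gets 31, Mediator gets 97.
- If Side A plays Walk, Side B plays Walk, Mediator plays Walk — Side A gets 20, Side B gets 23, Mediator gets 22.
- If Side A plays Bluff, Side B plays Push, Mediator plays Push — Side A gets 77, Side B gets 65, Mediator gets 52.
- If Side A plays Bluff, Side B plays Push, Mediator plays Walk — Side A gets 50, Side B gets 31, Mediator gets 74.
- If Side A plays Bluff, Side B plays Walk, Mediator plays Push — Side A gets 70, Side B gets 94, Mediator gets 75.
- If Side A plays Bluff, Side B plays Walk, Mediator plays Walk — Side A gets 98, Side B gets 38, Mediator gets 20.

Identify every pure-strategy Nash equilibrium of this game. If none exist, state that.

(Push, Push, Push): Side B can switch to Walk (25 → 55). Not NE.
(Push, Push, Walk): Side A can switch to Walk (18 → 87). Not NE.
(Push, Walk, Push): Side A can switch to Bluff (55 → 70). Not NE.
(Push, Walk, Walk): Side A can switch to Bluff (93 → 98). Not NE.
(Walk, Push, Push): Side A can switch to Push (54 → 95). Not NE.
(Walk, Push, Walk): Side B can switch to Walk (16 → 23). Not NE.
(Walk, Walk, Push): Side A can switch to Push (51 → 55). Not NE.
(Walk, Walk, Walk): Side A can switch to Push (20 → 93). Not NE.
(Bluff, Push, Push): Side A can switch to Push (77 → 95). Not NE.
(Bluff, Push, Walk): Side A can switch to Walk (50 → 87). Not NE.
(Bluff, Walk, Push): Side A gets 70, best alternative 55; Side B gets 94, best alternative 65; Mediator gets 75, best alternative 20. No profitable deviation — NE.
(The remaining 1 profile has a profitable deviation by the same check.)

Pure NE: (Bluff, Walk, Push)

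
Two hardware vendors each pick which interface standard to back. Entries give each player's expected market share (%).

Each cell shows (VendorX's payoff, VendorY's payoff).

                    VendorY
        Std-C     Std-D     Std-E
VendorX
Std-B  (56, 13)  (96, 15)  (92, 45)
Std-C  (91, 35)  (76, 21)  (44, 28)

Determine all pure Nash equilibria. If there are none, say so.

The pure Nash equilibria are (Std-B, Std-E), (Std-C, Std-C).

For each strategy profile, look for a profitable unilateral deviation.
(Std-B, Std-C): VendorX can switch to Std-C (56 → 91). Not NE.
(Std-B, Std-D): VendorY can switch to Std-E (15 → 45). Not NE.
(Std-B, Std-E): VendorX gets 92, best alternative 44; VendorY gets 45, best alternative 15. No profitable deviation — NE.
(Std-C, Std-C): VendorX gets 91, best alternative 56; VendorY gets 35, best alternative 28. No profitable deviation — NE.
(Std-C, Std-D): VendorX can switch to Std-B (76 → 96). Not NE.
(Std-C, Std-E): VendorX can switch to Std-B (44 → 92). Not NE.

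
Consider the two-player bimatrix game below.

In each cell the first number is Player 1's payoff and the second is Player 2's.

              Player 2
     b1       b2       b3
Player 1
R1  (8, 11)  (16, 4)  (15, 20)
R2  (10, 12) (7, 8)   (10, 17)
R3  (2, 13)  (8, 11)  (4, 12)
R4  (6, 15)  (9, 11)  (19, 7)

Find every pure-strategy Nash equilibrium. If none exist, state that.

(R1, b1): Player 1 can switch to R2 (8 → 10). Not NE.
(R1, b2): Player 2 can switch to b1 (4 → 11). Not NE.
(R1, b3): Player 1 can switch to R4 (15 → 19). Not NE.
(R2, b1): Player 2 can switch to b3 (12 → 17). Not NE.
(R2, b2): Player 1 can switch to R1 (7 → 16). Not NE.
(R2, b3): Player 1 can switch to R1 (10 → 15). Not NE.
(R3, b1): Player 1 can switch to R1 (2 → 8). Not NE.
(R3, b2): Player 1 can switch to R1 (8 → 16). Not NE.
(R3, b3): Player 1 can switch to R1 (4 → 15). Not NE.
(R4, b1): Player 1 can switch to R1 (6 → 8). Not NE.
(The remaining 2 profiles each have a profitable deviation by the same check.)

This game has no pure Nash equilibrium.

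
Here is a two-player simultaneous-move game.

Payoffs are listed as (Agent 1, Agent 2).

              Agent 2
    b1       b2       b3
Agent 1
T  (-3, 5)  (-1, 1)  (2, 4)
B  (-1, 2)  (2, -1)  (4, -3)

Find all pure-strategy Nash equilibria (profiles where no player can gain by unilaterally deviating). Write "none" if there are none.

Pure NE: (B, b1)

For each player, find the best response to each opponent profile; mutual best responses are the pure NE.
Agent 1 against b1: payoffs -3, -1 → best response B.
Agent 1 against b2: payoffs -1, 2 → best response B.
Agent 1 against b3: payoffs 2, 4 → best response B.
Agent 2 against T: payoffs 5, 1, 4 → best response b1.
Agent 2 against B: payoffs 2, -1, -3 → best response b1.
Mutual best responses: (B, b1).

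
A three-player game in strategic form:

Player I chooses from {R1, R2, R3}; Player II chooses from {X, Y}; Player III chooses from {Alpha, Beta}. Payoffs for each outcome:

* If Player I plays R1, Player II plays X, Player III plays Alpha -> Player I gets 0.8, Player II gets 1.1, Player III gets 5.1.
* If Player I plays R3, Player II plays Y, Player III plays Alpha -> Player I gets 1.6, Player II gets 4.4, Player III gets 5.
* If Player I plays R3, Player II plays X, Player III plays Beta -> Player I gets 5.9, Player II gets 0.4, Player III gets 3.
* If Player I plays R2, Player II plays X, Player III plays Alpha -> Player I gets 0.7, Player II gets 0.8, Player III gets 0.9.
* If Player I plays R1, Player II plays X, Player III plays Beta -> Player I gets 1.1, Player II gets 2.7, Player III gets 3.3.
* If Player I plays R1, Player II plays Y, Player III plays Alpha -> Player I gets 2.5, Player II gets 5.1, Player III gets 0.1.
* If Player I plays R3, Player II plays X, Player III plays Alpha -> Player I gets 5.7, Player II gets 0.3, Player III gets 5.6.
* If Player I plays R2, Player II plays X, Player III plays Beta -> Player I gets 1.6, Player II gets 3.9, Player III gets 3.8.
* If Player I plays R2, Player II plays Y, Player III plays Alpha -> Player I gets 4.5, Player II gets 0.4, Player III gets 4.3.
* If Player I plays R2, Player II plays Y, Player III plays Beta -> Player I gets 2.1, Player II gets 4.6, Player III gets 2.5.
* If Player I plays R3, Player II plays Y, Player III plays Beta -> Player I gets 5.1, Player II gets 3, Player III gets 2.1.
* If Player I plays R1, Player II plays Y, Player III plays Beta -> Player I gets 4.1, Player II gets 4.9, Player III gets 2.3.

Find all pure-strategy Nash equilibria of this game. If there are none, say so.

none

(R1, X, Alpha): Player I can switch to R3 (0.8 → 5.7). Not NE.
(R1, X, Beta): Player I can switch to R2 (1.1 → 1.6). Not NE.
(R1, Y, Alpha): Player I can switch to R2 (2.5 → 4.5). Not NE.
(R1, Y, Beta): Player I can switch to R3 (4.1 → 5.1). Not NE.
(R2, X, Alpha): Player I can switch to R1 (0.7 → 0.8). Not NE.
(R2, X, Beta): Player I can switch to R3 (1.6 → 5.9). Not NE.
(R2, Y, Alpha): Player II can switch to X (0.4 → 0.8). Not NE.
(R2, Y, Beta): Player I can switch to R1 (2.1 → 4.1). Not NE.
(The remaining 4 profiles each have a profitable deviation by the same check.)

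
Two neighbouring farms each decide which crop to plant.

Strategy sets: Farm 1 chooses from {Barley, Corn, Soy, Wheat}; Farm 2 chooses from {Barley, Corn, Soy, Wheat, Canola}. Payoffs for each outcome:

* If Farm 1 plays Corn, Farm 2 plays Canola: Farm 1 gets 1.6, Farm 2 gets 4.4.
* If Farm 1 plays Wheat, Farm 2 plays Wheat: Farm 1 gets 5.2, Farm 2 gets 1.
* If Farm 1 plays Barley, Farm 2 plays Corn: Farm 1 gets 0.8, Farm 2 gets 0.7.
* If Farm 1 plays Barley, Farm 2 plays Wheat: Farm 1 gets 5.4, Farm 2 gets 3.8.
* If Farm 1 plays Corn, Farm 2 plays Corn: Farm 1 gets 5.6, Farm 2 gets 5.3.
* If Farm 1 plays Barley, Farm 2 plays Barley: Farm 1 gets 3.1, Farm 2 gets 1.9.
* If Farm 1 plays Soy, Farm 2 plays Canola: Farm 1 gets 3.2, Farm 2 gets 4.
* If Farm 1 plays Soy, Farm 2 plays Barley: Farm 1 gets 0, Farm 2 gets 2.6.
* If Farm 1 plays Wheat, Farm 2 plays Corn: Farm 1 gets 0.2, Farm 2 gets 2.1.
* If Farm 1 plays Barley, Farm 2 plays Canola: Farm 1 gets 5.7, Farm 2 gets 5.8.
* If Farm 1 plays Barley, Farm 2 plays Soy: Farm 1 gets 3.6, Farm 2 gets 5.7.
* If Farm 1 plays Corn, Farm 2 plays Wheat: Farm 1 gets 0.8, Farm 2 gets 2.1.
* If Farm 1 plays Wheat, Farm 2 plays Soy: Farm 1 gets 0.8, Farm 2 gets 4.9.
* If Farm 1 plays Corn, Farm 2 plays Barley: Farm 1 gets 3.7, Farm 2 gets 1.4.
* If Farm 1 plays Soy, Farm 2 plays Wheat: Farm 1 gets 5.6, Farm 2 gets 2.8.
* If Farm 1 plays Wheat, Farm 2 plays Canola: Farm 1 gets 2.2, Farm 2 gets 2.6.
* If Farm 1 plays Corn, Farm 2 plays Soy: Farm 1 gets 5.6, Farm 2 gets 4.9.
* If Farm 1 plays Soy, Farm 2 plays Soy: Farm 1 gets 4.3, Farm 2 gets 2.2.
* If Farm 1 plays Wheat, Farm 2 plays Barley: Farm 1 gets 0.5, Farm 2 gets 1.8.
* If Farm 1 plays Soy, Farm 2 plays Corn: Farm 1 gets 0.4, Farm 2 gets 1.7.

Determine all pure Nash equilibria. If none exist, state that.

(Barley, Barley): Farm 1 can switch to Corn (3.1 → 3.7). Not NE.
(Barley, Corn): Farm 1 can switch to Corn (0.8 → 5.6). Not NE.
(Barley, Soy): Farm 1 can switch to Corn (3.6 → 5.6). Not NE.
(Barley, Wheat): Farm 1 can switch to Soy (5.4 → 5.6). Not NE.
(Barley, Canola): Farm 1 gets 5.7, best alternative 3.2; Farm 2 gets 5.8, best alternative 5.7. No profitable deviation — NE.
(Corn, Barley): Farm 2 can switch to Corn (1.4 → 5.3). Not NE.
(Corn, Corn): Farm 1 gets 5.6, best alternative 0.8; Farm 2 gets 5.3, best alternative 4.9. No profitable deviation — NE.
(Corn, Soy): Farm 2 can switch to Corn (4.9 → 5.3). Not NE.
(Corn, Wheat): Farm 1 can switch to Barley (0.8 → 5.4). Not NE.
(Corn, Canola): Farm 1 can switch to Barley (1.6 → 5.7). Not NE.
(The remaining 10 profiles each have a profitable deviation by the same check.)

(Barley, Canola), (Corn, Corn)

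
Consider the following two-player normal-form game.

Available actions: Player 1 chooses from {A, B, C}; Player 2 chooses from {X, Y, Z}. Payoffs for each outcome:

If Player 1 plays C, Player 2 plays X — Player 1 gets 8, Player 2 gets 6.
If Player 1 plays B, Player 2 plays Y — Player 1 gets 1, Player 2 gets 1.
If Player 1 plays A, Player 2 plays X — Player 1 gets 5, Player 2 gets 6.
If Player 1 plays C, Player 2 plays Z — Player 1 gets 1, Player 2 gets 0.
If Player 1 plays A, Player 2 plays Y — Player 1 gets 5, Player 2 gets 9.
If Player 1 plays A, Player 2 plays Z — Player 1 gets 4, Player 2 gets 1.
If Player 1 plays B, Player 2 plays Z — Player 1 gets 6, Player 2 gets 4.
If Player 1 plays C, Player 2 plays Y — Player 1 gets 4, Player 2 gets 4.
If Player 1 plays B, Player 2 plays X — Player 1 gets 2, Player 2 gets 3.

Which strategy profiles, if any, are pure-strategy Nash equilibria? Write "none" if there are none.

Player 1 against X: payoffs 5, 2, 8 → best response C.
Player 1 against Y: payoffs 5, 1, 4 → best response A.
Player 1 against Z: payoffs 4, 6, 1 → best response B.
Player 2 against A: payoffs 6, 9, 1 → best response Y.
Player 2 against B: payoffs 3, 1, 4 → best response Z.
Player 2 against C: payoffs 6, 4, 0 → best response X.
Mutual best responses: (A, Y); (B, Z); (C, X).

Pure-strategy Nash equilibria: (A, Y) and (B, Z) and (C, X)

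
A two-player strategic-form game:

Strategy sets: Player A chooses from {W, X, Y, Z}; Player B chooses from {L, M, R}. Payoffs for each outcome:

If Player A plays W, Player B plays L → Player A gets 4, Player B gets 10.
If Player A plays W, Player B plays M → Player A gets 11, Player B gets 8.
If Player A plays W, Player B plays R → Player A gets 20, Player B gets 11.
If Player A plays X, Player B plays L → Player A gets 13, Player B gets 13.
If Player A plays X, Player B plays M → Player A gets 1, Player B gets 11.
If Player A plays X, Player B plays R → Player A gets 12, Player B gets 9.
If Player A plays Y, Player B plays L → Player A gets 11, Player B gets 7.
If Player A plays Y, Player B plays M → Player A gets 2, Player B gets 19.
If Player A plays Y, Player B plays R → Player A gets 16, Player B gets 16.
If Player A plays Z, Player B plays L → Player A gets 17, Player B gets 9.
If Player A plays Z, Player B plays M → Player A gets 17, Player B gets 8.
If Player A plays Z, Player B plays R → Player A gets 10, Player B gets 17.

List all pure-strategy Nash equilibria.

Pure NE: (W, R)

Player A against L: payoffs 4, 13, 11, 17 → best response Z.
Player A against M: payoffs 11, 1, 2, 17 → best response Z.
Player A against R: payoffs 20, 12, 16, 10 → best response W.
Player B against W: payoffs 10, 8, 11 → best response R.
Player B against X: payoffs 13, 11, 9 → best response L.
Player B against Y: payoffs 7, 19, 16 → best response M.
Player B against Z: payoffs 9, 8, 17 → best response R.
Mutual best responses: (W, R).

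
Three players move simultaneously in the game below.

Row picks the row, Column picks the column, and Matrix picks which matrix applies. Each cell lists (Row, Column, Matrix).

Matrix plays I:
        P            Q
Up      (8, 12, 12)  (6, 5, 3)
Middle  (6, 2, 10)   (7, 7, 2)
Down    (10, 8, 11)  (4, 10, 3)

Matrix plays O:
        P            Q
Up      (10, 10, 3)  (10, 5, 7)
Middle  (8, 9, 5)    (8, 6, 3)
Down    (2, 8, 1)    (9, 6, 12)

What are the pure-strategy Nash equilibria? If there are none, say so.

(Up, P, I): Row can switch to Down (8 → 10). Not NE.
(Up, P, O): Matrix can switch to I (3 → 12). Not NE.
(Up, Q, I): Row can switch to Middle (6 → 7). Not NE.
(Up, Q, O): Column can switch to P (5 → 10). Not NE.
(Middle, P, I): Row can switch to Up (6 → 8). Not NE.
(Middle, P, O): Row can switch to Up (8 → 10). Not NE.
(Middle, Q, I): Matrix can switch to O (2 → 3). Not NE.
(Middle, Q, O): Row can switch to Up (8 → 10). Not NE.
(Down, P, I): Column can switch to Q (8 → 10). Not NE.
(Down, P, O): Row can switch to Up (2 → 10). Not NE.
(The remaining 2 profiles each have a profitable deviation by the same check.)

There is no pure-strategy Nash equilibrium.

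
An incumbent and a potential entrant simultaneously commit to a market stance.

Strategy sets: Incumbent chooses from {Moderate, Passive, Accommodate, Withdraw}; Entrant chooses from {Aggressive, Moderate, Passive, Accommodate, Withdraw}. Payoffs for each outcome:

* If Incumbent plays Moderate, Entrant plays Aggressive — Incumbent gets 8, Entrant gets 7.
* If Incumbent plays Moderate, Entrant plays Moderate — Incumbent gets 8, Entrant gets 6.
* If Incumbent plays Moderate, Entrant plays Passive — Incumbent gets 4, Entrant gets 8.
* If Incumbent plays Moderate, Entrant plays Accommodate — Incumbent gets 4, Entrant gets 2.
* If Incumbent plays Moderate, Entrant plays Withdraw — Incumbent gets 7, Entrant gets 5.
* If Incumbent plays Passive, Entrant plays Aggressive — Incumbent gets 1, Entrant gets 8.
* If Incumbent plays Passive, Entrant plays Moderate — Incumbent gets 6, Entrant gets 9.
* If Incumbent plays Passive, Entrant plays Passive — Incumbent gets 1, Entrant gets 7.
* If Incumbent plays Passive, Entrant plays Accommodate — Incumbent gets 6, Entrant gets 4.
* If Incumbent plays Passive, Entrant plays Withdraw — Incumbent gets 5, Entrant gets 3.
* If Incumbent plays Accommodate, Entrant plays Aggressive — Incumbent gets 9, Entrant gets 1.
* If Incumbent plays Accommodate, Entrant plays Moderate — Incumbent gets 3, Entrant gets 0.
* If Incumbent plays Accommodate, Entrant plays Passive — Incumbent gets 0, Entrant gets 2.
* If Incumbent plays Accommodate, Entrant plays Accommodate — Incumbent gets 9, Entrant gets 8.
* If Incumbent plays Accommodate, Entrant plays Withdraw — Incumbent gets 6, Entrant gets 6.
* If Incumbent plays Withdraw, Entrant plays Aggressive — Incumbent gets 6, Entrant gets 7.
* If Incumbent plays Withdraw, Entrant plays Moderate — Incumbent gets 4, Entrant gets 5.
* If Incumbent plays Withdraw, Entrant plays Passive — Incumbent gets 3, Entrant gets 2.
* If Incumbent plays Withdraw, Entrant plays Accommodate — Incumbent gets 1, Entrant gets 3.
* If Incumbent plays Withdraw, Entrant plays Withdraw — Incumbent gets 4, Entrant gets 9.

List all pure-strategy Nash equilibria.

Pure-strategy Nash equilibria: (Moderate, Passive); (Accommodate, Accommodate)

Incumbent against Aggressive: payoffs 8, 1, 9, 6 → best response Accommodate.
Incumbent against Moderate: payoffs 8, 6, 3, 4 → best response Moderate.
Incumbent against Passive: payoffs 4, 1, 0, 3 → best response Moderate.
Incumbent against Accommodate: payoffs 4, 6, 9, 1 → best response Accommodate.
Incumbent against Withdraw: payoffs 7, 5, 6, 4 → best response Moderate.
Entrant against Moderate: payoffs 7, 6, 8, 2, 5 → best response Passive.
Entrant against Passive: payoffs 8, 9, 7, 4, 3 → best response Moderate.
Entrant against Accommodate: payoffs 1, 0, 2, 8, 6 → best response Accommodate.
Entrant against Withdraw: payoffs 7, 5, 2, 3, 9 → best response Withdraw.
Mutual best responses: (Moderate, Passive); (Accommodate, Accommodate).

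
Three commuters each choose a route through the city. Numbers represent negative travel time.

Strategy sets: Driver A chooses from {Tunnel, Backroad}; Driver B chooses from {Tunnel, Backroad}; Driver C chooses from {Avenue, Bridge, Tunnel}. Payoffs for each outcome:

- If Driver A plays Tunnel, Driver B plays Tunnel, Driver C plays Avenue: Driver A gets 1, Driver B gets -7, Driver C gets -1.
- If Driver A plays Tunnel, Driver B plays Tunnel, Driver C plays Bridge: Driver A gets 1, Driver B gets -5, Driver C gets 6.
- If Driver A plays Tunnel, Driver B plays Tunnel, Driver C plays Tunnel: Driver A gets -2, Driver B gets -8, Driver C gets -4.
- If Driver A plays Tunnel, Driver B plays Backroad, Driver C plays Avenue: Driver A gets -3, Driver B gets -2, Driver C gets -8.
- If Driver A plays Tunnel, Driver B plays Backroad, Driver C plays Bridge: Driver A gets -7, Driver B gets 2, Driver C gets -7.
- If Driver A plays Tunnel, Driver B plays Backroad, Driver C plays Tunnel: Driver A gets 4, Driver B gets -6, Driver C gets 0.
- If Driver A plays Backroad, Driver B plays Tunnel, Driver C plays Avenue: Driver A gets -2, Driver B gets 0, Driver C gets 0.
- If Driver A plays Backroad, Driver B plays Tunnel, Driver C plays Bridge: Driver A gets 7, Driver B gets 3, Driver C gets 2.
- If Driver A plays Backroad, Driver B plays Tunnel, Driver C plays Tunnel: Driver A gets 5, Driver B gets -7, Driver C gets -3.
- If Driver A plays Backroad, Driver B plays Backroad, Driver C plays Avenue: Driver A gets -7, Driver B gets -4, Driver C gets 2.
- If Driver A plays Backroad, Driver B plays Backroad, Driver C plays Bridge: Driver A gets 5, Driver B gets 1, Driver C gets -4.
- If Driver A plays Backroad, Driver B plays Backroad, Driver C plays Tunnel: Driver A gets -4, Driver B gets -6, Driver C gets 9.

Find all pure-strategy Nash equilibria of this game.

Check each profile: it is a Nash equilibrium iff no player can strictly gain by switching unilaterally.
(Tunnel, Tunnel, Avenue): Driver B can switch to Backroad (-7 → -2). Not NE.
(Tunnel, Tunnel, Bridge): Driver A can switch to Backroad (1 → 7). Not NE.
(Tunnel, Tunnel, Tunnel): Driver A can switch to Backroad (-2 → 5). Not NE.
(Tunnel, Backroad, Avenue): Driver C can switch to Bridge (-8 → -7). Not NE.
(Tunnel, Backroad, Bridge): Driver A can switch to Backroad (-7 → 5). Not NE.
(Tunnel, Backroad, Tunnel): Driver A gets 4, best alternative -4; Driver B gets -6, best alternative -8; Driver C gets 0, best alternative -7. No profitable deviation — NE.
(Backroad, Tunnel, Avenue): Driver A can switch to Tunnel (-2 → 1). Not NE.
(Backroad, Tunnel, Bridge): Driver A gets 7, best alternative 1; Driver B gets 3, best alternative 1; Driver C gets 2, best alternative 0. No profitable deviation — NE.
(The remaining 4 profiles each have a profitable deviation by the same check.)

The pure Nash equilibria are (Tunnel, Backroad, Tunnel) and (Backroad, Tunnel, Bridge).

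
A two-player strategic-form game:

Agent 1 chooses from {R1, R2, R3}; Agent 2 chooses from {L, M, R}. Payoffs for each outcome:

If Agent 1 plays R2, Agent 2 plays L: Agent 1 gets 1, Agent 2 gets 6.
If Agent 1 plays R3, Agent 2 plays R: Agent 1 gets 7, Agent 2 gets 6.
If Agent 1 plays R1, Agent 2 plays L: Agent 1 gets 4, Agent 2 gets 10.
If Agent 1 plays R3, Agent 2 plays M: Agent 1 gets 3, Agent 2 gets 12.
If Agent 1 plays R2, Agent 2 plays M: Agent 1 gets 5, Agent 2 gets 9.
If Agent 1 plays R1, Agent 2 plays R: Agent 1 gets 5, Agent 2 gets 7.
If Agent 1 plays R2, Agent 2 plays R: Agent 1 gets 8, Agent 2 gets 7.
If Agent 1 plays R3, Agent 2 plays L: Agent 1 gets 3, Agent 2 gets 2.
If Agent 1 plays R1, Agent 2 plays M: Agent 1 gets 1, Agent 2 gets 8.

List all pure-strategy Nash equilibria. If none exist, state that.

Agent 1 against L: payoffs 4, 1, 3 → best response R1.
Agent 1 against M: payoffs 1, 5, 3 → best response R2.
Agent 1 against R: payoffs 5, 8, 7 → best response R2.
Agent 2 against R1: payoffs 10, 8, 7 → best response L.
Agent 2 against R2: payoffs 6, 9, 7 → best response M.
Agent 2 against R3: payoffs 2, 12, 6 → best response M.
Mutual best responses: (R1, L); (R2, M).

Pure-strategy Nash equilibria: (R1, L), (R2, M)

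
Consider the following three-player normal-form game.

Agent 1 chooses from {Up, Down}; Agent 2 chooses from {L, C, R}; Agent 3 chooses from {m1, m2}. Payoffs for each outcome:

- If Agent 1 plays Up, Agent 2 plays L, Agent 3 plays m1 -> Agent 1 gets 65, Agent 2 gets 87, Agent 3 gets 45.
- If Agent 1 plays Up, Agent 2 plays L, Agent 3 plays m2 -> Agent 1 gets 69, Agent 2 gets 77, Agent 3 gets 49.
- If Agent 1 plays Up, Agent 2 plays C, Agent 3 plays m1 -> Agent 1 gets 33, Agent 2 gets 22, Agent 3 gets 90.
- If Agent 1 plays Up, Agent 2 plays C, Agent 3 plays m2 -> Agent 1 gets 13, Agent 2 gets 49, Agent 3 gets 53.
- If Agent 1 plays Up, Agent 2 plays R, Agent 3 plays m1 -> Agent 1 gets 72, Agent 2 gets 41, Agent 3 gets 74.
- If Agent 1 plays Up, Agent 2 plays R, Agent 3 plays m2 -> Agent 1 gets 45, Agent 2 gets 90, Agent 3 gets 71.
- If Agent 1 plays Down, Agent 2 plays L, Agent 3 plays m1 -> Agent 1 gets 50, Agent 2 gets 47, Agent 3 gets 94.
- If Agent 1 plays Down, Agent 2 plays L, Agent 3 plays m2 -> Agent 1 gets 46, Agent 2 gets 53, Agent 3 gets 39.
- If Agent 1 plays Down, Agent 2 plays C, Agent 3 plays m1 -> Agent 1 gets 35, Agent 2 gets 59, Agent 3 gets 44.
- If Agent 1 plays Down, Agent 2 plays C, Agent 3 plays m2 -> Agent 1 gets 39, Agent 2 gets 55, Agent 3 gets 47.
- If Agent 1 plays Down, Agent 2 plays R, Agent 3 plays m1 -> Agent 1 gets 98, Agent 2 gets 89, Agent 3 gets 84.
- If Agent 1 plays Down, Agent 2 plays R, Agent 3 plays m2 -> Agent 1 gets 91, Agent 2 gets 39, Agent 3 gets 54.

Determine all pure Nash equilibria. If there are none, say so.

For each strategy profile, look for a profitable unilateral deviation.
(Up, L, m1): Agent 3 can switch to m2 (45 → 49). Not NE.
(Up, L, m2): Agent 2 can switch to R (77 → 90). Not NE.
(Up, C, m1): Agent 1 can switch to Down (33 → 35). Not NE.
(Up, C, m2): Agent 1 can switch to Down (13 → 39). Not NE.
(Up, R, m1): Agent 1 can switch to Down (72 → 98). Not NE.
(Up, R, m2): Agent 1 can switch to Down (45 → 91). Not NE.
(Down, L, m1): Agent 1 can switch to Up (50 → 65). Not NE.
(Down, L, m2): Agent 1 can switch to Up (46 → 69). Not NE.
(Down, C, m1): Agent 2 can switch to R (59 → 89). Not NE.
(Down, C, m2): Agent 1 gets 39, best alternative 13; Agent 2 gets 55, best alternative 53; Agent 3 gets 47, best alternative 44. No profitable deviation — NE.
(Down, R, m1): Agent 1 gets 98, best alternative 72; Agent 2 gets 89, best alternative 59; Agent 3 gets 84, best alternative 54. No profitable deviation — NE.
(Down, R, m2): Agent 2 can switch to L (39 → 53). Not NE.

(Down, C, m2); (Down, R, m1)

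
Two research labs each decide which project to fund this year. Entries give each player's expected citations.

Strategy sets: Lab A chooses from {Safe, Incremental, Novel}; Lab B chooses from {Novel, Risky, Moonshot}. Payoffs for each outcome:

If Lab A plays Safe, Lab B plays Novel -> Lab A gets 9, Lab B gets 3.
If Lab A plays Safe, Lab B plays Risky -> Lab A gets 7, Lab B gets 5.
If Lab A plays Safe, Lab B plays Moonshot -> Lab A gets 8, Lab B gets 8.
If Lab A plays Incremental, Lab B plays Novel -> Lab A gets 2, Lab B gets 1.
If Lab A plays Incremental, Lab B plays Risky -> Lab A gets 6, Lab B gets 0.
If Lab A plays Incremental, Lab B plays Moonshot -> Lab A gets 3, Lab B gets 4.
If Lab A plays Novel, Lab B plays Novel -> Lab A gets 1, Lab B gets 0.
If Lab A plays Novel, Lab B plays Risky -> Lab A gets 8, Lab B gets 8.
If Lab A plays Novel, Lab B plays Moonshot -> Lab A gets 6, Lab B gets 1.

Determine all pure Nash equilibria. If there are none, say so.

The pure Nash equilibria are (Safe, Moonshot); (Novel, Risky).

Lab A against Novel: payoffs 9, 2, 1 → best response Safe.
Lab A against Risky: payoffs 7, 6, 8 → best response Novel.
Lab A against Moonshot: payoffs 8, 3, 6 → best response Safe.
Lab B against Safe: payoffs 3, 5, 8 → best response Moonshot.
Lab B against Incremental: payoffs 1, 0, 4 → best response Moonshot.
Lab B against Novel: payoffs 0, 8, 1 → best response Risky.
Mutual best responses: (Safe, Moonshot); (Novel, Risky).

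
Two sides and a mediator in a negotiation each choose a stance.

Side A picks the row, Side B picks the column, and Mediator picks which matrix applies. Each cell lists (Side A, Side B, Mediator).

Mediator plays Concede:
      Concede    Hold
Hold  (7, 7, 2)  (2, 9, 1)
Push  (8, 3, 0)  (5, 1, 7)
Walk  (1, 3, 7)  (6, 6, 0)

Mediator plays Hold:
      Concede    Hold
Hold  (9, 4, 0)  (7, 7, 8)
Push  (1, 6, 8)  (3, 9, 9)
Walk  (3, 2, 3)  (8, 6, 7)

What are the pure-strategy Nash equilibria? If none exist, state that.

The unique pure-strategy Nash equilibrium is (Walk, Hold, Hold).

(Hold, Concede, Concede): Side A can switch to Push (7 → 8). Not NE.
(Hold, Concede, Hold): Side B can switch to Hold (4 → 7). Not NE.
(Hold, Hold, Concede): Side A can switch to Push (2 → 5). Not NE.
(Hold, Hold, Hold): Side A can switch to Walk (7 → 8). Not NE.
(Push, Concede, Concede): Mediator can switch to Hold (0 → 8). Not NE.
(Push, Concede, Hold): Side A can switch to Hold (1 → 9). Not NE.
(Push, Hold, Concede): Side A can switch to Walk (5 → 6). Not NE.
(Push, Hold, Hold): Side A can switch to Hold (3 → 7). Not NE.
(Walk, Hold, Hold): Side A gets 8, best alternative 7; Side B gets 6, best alternative 2; Mediator gets 7, best alternative 0. No profitable deviation — NE.
(The remaining 3 profiles each have a profitable deviation by the same check.)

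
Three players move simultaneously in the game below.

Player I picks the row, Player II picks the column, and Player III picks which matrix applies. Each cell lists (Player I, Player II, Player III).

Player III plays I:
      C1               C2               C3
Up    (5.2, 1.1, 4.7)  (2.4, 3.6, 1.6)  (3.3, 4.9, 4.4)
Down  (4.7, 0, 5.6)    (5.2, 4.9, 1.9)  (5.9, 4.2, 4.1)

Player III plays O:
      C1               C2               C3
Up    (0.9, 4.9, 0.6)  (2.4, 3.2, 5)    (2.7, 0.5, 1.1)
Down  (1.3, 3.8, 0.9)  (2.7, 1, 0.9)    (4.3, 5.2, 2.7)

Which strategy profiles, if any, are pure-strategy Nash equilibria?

The unique pure-strategy Nash equilibrium is (Down, C2, I).

Mark each player's best response to every combination of opponents' strategies; a profile where every player is best-responding is a pure Nash equilibrium.
Player I against (C1, I): payoffs 5.2, 4.7 → best response Up.
Player I against (C1, O): payoffs 0.9, 1.3 → best response Down.
Player I against (C2, I): payoffs 2.4, 5.2 → best response Down.
Player I against (C2, O): payoffs 2.4, 2.7 → best response Down.
Player I against (C3, I): payoffs 3.3, 5.9 → best response Down.
Player I against (C3, O): payoffs 2.7, 4.3 → best response Down.
Player II against (Up, I): payoffs 1.1, 3.6, 4.9 → best response C3.
Player II against (Up, O): payoffs 4.9, 3.2, 0.5 → best response C1.
Player II against (Down, I): payoffs 0, 4.9, 4.2 → best response C2.
Player II against (Down, O): payoffs 3.8, 1, 5.2 → best response C3.
Player III against (Up, C1): payoffs 4.7, 0.6 → best response I.
Player III against (Up, C2): payoffs 1.6, 5 → best response O.
Player III against (Up, C3): payoffs 4.4, 1.1 → best response I.
Player III against (Down, C1): payoffs 5.6, 0.9 → best response I.
Player III against (Down, C2): payoffs 1.9, 0.9 → best response I.
Player III against (Down, C3): payoffs 4.1, 2.7 → best response I.
Mutual best responses: (Down, C2, I).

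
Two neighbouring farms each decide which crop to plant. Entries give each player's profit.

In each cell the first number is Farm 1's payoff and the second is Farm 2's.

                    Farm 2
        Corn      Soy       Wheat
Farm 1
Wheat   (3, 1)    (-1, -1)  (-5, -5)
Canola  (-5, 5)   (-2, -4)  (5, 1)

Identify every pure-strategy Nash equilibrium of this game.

The unique pure-strategy Nash equilibrium is (Wheat, Corn).

(Wheat, Corn): Farm 1 gets 3, best alternative -5; Farm 2 gets 1, best alternative -1. No profitable deviation — NE.
(Wheat, Soy): Farm 2 can switch to Corn (-1 → 1). Not NE.
(Wheat, Wheat): Farm 1 can switch to Canola (-5 → 5). Not NE.
(Canola, Corn): Farm 1 can switch to Wheat (-5 → 3). Not NE.
(Canola, Soy): Farm 1 can switch to Wheat (-2 → -1). Not NE.
(Canola, Wheat): Farm 2 can switch to Corn (1 → 5). Not NE.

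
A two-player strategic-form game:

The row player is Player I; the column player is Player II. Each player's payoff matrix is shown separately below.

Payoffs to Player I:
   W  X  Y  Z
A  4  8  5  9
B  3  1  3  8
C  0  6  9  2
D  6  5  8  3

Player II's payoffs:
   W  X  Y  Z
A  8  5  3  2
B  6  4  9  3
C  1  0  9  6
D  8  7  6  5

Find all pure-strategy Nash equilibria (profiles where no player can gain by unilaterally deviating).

The pure Nash equilibria are (C, Y); (D, W).

(A, W): Player I can switch to D (4 → 6). Not NE.
(A, X): Player II can switch to W (5 → 8). Not NE.
(A, Y): Player I can switch to C (5 → 9). Not NE.
(A, Z): Player II can switch to W (2 → 8). Not NE.
(B, W): Player I can switch to A (3 → 4). Not NE.
(B, X): Player I can switch to A (1 → 8). Not NE.
(B, Y): Player I can switch to A (3 → 5). Not NE.
(B, Z): Player I can switch to A (8 → 9). Not NE.
(C, W): Player I can switch to A (0 → 4). Not NE.
(C, X): Player I can switch to A (6 → 8). Not NE.
(C, Y): Player I gets 9, best alternative 8; Player II gets 9, best alternative 6. No profitable deviation — NE.
(D, W): Player I gets 6, best alternative 4; Player II gets 8, best alternative 7. No profitable deviation — NE.
(The remaining 4 profiles each have a profitable deviation by the same check.)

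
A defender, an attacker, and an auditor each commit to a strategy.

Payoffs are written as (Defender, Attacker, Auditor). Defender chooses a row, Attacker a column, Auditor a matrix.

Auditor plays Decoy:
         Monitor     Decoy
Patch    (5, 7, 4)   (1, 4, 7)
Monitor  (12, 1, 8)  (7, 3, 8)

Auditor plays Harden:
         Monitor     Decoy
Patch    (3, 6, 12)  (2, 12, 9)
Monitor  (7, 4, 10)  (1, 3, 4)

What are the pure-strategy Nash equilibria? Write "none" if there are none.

Pure-strategy Nash equilibria: (Patch, Decoy, Harden); (Monitor, Monitor, Harden); (Monitor, Decoy, Decoy)

Defender against (Monitor, Decoy): payoffs 5, 12 → best response Monitor.
Defender against (Monitor, Harden): payoffs 3, 7 → best response Monitor.
Defender against (Decoy, Decoy): payoffs 1, 7 → best response Monitor.
Defender against (Decoy, Harden): payoffs 2, 1 → best response Patch.
Attacker against (Patch, Decoy): payoffs 7, 4 → best response Monitor.
Attacker against (Patch, Harden): payoffs 6, 12 → best response Decoy.
Attacker against (Monitor, Decoy): payoffs 1, 3 → best response Decoy.
Attacker against (Monitor, Harden): payoffs 4, 3 → best response Monitor.
Auditor against (Patch, Monitor): payoffs 4, 12 → best response Harden.
Auditor against (Patch, Decoy): payoffs 7, 9 → best response Harden.
Auditor against (Monitor, Monitor): payoffs 8, 10 → best response Harden.
Auditor against (Monitor, Decoy): payoffs 8, 4 → best response Decoy.
Mutual best responses: (Patch, Decoy, Harden); (Monitor, Monitor, Harden); (Monitor, Decoy, Decoy).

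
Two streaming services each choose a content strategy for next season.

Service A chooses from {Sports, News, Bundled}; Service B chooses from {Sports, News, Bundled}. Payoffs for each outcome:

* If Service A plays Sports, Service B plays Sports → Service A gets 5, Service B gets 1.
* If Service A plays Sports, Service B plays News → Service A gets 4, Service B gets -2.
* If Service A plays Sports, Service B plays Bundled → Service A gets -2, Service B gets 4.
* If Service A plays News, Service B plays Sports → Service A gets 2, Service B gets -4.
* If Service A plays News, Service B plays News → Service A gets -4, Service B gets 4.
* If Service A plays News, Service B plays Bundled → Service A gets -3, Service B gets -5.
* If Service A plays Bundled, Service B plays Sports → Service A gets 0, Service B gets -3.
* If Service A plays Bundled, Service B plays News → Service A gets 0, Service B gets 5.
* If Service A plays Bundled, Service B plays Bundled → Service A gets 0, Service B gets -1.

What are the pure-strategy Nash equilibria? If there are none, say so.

There is no pure-strategy Nash equilibrium.

Service A against Sports: payoffs 5, 2, 0 → best response Sports.
Service A against News: payoffs 4, -4, 0 → best response Sports.
Service A against Bundled: payoffs -2, -3, 0 → best response Bundled.
Service B against Sports: payoffs 1, -2, 4 → best response Bundled.
Service B against News: payoffs -4, 4, -5 → best response News.
Service B against Bundled: payoffs -3, 5, -1 → best response News.
No profile is a mutual best response for all players.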